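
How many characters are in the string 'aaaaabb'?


String: 'aaaaabb'
Counting characters:
  'a' appears 5 time(s)
  'b' appears 2 time(s)
Total length = 5 + 2 = 7

7


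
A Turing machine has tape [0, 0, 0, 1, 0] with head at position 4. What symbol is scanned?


Tape: [0, 0, 0, 1, 0]
Positions: 0 1 2 3 4
Values:    0 0 0 1 0
Head at position 4
tape[4] = 0

0


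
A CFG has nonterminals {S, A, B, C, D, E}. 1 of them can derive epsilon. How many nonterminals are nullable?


Nonterminals: {S, A, B, C, D, E}
A nonterminal is nullable if it can derive epsilon
Counting nullable nonterminals: 1
Total nullable = 1

1


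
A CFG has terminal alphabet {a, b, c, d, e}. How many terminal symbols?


Terminal symbols: a, b, c, d, e
Counting each: a (#1), b (#2), c (#3), d (#4), e (#5)
Total = 5

5


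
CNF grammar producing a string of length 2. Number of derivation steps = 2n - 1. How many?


Chomsky Normal Form derivation:
String length n = 2
Each step either:
  - Splits a nonterminal into two (n-1 such steps)
  - Converts a nonterminal to terminal (n such steps)
Total = (n-1) + n = 2n - 1
= 2(2) - 1
= 4 - 1
= 3

3


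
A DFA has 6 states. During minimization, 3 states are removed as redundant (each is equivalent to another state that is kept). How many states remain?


Original DFA: 6 states
Redundant states removed: 3
Minimized states = original - removed
= 6 - 3
= 3

3


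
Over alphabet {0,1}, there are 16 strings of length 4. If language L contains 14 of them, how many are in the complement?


Alphabet: {0,1}
String length: 4
Total strings of length 4 = 2^4 = 16
Strings in L = 14
Complement = total - |L|
= 16 - 14
= 2

2


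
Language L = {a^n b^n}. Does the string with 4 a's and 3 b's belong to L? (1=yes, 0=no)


Language requires equal numbers of a's and b's
PDA pushes for each 'a', pops for each 'b'
Number of a's = 4
Number of b's = 3
4 != 3 -> Reject

0


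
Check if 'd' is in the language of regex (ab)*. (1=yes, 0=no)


Pattern: (ab)*
String: 'd'
Pattern requires: zero or more repetitions of 'ab'
Length 1 is odd -> cannot be (ab)* -> no match
Result: 0

0


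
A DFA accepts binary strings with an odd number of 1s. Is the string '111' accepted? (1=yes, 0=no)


DFA has 2 states: q_even (start, accept=no) and q_odd
Processing string '111' character by character:
  Position 0: read '1', 1-count=1 -> q_odd
  Position 1: read '1', 1-count=2 -> q_even
  Position 2: read '1', 1-count=3 -> q_odd
Final state: q_odd, total 1s = 3 (odd); the DFA requires an odd count -> accept

1


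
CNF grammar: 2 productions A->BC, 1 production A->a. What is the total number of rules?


CNF allows two rule forms:
  A -> BC (binary): 2 rules
  A -> a (terminal): 1 rule
Total = 2 + 1 = 3

3


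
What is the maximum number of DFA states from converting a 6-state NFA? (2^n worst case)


NFA has 6 states
Subset construction: each DFA state = subset of NFA states
Maximum subsets = 2^6
2^6 = 64

64


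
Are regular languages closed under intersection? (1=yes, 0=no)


Regular languages are closed under:
- Union (DFA product construction)
- Intersection (DFA product construction)
- Complement (swap accept/reject states)
- Concatenation (NFA construction)
- Kleene star (NFA construction)
intersection is in this list
Therefore: closed

1


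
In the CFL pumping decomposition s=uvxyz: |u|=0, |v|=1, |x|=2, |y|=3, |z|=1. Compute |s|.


|s| = |u| + |v| + |x| + |y| + |z|
= 0 + 1 + 2 + 3 + 1
= 1 + 2 + 4
= 3 + 4
= 7

7


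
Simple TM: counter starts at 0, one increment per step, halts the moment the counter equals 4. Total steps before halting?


Counter starts at 0. Counting sequence:
  Step 1: counter = 1
  Step 2: counter = 2
  Step 3: counter = 3
  Step 4: counter = 4
Counter reached 4 -> halt
Total steps = 4

4


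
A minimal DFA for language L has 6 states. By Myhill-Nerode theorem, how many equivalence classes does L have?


Myhill-Nerode theorem:
Number of equivalence classes = number of states in minimal DFA
Minimal DFA states = 6
Therefore equivalence classes = 6

6


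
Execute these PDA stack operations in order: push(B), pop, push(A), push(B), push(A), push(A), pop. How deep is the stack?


Tracing stack operations:
  push(B) -> stack = [B], depth=1
  pop -> removed B, stack = [], depth=0
  push(A) -> stack = [A], depth=1
  push(B) -> stack = [A,B], depth=2
  push(A) -> stack = [A,B,A], depth=3
  push(A) -> stack = [A,B,A,A], depth=4
  pop -> removed A, stack = [A,B,A], depth=3
Final depth = 3

3


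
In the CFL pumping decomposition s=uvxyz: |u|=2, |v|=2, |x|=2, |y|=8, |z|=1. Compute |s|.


|s| = |u| + |v| + |x| + |y| + |z|
= 2 + 2 + 2 + 8 + 1
= 4 + 2 + 9
= 6 + 9
= 15

15


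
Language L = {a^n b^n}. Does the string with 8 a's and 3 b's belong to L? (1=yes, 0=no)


Language requires equal numbers of a's and b's
PDA pushes for each 'a', pops for each 'b'
Number of a's = 8
Number of b's = 3
8 != 3 -> Reject

0


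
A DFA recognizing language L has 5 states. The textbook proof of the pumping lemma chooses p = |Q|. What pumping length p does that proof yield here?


Pumping lemma for regular languages (standard proof):
Take p = |Q|, the number of DFA states.
Any string of length >= |Q| passes through |Q|+1 states while reading its first |Q| symbols,
so by pigeonhole some state repeats, giving the loop that can be pumped.
Here |Q| = 5
Therefore the proof uses p = 5

5


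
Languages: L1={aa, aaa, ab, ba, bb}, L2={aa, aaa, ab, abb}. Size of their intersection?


L1 = {aa, aaa, ab, ba, bb}
L2 = {aa, aaa, ab, abb}
Checking each string in L1 against L2:
  'aa': in L2? Yes
  'aaa': in L2? Yes
  'ab': in L2? Yes
  'ba': in L2? No
  'bb': in L2? No
Intersection = {aa, aaa, ab}
|L1 ∩ L2| = 3

3


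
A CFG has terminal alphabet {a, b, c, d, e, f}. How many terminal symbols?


Terminal symbols: a, b, c, d, e, f
Counting each: a (#1), b (#2), c (#3), d (#4), e (#5), f (#6)
Total = 6

6


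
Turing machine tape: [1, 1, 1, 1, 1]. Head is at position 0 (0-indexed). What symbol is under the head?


Tape: [1, 1, 1, 1, 1]
Positions: 0 1 2 3 4
Values:    1 1 1 1 1
Head at position 0
tape[0] = 1

1


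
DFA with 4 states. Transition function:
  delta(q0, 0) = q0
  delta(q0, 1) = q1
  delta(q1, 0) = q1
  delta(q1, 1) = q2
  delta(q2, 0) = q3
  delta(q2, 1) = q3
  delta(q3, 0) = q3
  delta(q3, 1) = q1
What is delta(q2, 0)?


Looking up transition function:
delta(q2, 0) in the table
Row: q2, Column: 0
Result: q3

q3


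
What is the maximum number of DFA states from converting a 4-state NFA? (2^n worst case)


NFA has 4 states
Subset construction: each DFA state = subset of NFA states
Maximum subsets = 2^4
2^4 = 16

16


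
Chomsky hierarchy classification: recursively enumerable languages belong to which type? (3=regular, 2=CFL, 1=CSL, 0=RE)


Chomsky hierarchy levels:
  Type 3: Regular (DFA/NFA/regex)
  Type 2: Context-free (PDA)
  Type 1: Context-sensitive
  Type 0: Recursively enumerable (TM)
'recursively enumerable' corresponds to Type 0

0


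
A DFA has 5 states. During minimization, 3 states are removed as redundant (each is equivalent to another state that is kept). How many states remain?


Original DFA: 5 states
Redundant states removed: 3
Minimized states = original - removed
= 5 - 3
= 2

2


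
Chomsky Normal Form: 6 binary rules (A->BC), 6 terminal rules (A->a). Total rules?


CNF allows two rule forms:
  A -> BC (binary): 6 rules
  A -> a (terminal): 6 rules
Total = 6 + 6 = 12

12


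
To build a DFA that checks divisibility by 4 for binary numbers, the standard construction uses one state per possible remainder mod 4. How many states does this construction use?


Divisibility by 4 is tracked via the remainder mod 4: 0, 1, ..., 3
The construction assigns one state to each remainder
Number of remainders = 4

4


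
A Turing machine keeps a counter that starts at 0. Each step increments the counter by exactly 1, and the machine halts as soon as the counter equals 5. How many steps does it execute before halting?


Counter starts at 0. Counting sequence:
  Step 1: counter = 1
  Step 2: counter = 2
  Step 3: counter = 3
  Step 4: counter = 4
  Step 5: counter = 5
Counter reached 5 -> halt
Total steps = 5

5


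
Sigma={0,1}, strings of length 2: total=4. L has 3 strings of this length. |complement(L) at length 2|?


Alphabet: {0,1}
String length: 2
Total strings of length 2 = 2^2 = 4
Strings in L = 3
Complement = total - |L|
= 4 - 3
= 1

1


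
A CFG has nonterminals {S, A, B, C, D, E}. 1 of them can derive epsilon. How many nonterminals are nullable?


Nonterminals: {S, A, B, C, D, E}
A nonterminal is nullable if it can derive epsilon
Counting nullable nonterminals: 1
Total nullable = 1

1


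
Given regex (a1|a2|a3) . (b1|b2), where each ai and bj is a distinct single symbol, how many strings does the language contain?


First group: 3 alternatives
Second group: 2 alternatives
Concatenation: each choice from group 1 pairs with each from group 2
Total = 3 x 2 = 6

6


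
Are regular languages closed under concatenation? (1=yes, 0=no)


Regular languages are closed under:
- Union (DFA product construction)
- Intersection (DFA product construction)
- Complement (swap accept/reject states)
- Concatenation (NFA construction)
- Kleene star (NFA construction)
concatenation is in this list
Therefore: closed

1


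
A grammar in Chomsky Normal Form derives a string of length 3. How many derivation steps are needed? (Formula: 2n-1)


Chomsky Normal Form derivation:
String length n = 3
Each step either:
  - Splits a nonterminal into two (n-1 such steps)
  - Converts a nonterminal to terminal (n such steps)
Total = (n-1) + n = 2n - 1
= 2(3) - 1
= 6 - 1
= 5

5


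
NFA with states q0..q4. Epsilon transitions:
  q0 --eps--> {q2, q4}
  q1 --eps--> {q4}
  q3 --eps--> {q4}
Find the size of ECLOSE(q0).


Starting from q0
Initialize closure = {q0}
Follow epsilon from q0 -> add q2
Follow epsilon from q0 -> add q4
Final closure: {q0, q2, q4}
Size = 3

3


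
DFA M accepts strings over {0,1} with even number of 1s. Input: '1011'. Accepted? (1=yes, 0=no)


DFA has 2 states: q_even (start, accept=yes) and q_odd
Processing string '1011' character by character:
  Position 0: read '1', 1-count=1 -> q_odd
  Position 1: read '0', 1-count=1 -> q_odd (no change)
  Position 2: read '1', 1-count=2 -> q_even
  Position 3: read '1', 1-count=3 -> q_odd
Final state: q_odd, total 1s = 3 (odd); the DFA requires an even count -> reject

0


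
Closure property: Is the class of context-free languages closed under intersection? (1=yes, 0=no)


CFL closure properties:
  Closed under: union, concatenation, Kleene star
  NOT closed under: intersection, complement
Operation 'intersection' is in not-closed list -> No (not closed)

0


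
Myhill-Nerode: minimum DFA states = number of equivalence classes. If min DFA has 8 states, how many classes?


Myhill-Nerode theorem:
Number of equivalence classes = number of states in minimal DFA
Minimal DFA states = 8
Therefore equivalence classes = 8

8


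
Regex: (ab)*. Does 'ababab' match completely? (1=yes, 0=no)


Pattern: (ab)*
String: 'ababab'
Pattern requires: zero or more repetitions of 'ab'
Pairs: ['ab', 'ab', 'ab']
All pairs are 'ab'? Yes
Result: 1

1


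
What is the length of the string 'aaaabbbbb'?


String: 'aaaabbbbb'
Counting characters:
  'a' appears 4 time(s)
  'b' appears 5 time(s)
Total length = 4 + 5 = 9

9


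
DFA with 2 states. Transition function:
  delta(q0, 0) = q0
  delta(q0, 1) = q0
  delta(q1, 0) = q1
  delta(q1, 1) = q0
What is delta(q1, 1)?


Looking up transition function:
delta(q1, 1) in the table
Row: q1, Column: 1
Result: q0

q0


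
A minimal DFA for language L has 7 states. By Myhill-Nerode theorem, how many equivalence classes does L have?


Myhill-Nerode theorem:
Number of equivalence classes = number of states in minimal DFA
Minimal DFA states = 7
Therefore equivalence classes = 7

7


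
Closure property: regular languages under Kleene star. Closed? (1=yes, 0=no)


Regular languages are closed under:
- Union (DFA product construction)
- Intersection (DFA product construction)
- Complement (swap accept/reject states)
- Concatenation (NFA construction)
- Kleene star (NFA construction)
Kleene star is in this list
Therefore: closed

1


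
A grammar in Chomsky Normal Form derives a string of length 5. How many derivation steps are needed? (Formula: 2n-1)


Chomsky Normal Form derivation:
String length n = 5
Each step either:
  - Splits a nonterminal into two (n-1 such steps)
  - Converts a nonterminal to terminal (n such steps)
Total = (n-1) + n = 2n - 1
= 2(5) - 1
= 10 - 1
= 9

9


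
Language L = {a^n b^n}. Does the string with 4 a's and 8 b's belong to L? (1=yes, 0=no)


Language requires equal numbers of a's and b's
PDA pushes for each 'a', pops for each 'b'
Number of a's = 4
Number of b's = 8
4 != 8 -> Reject

0


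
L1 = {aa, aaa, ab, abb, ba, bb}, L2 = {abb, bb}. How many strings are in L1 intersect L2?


L1 = {aa, aaa, ab, abb, ba, bb}
L2 = {abb, bb}
Checking each string in L1 against L2:
  'aa': in L2? No
  'aaa': in L2? No
  'ab': in L2? No
  'abb': in L2? Yes
  'ba': in L2? No
  'bb': in L2? Yes
Intersection = {abb, bb}
|L1 ∩ L2| = 2

2


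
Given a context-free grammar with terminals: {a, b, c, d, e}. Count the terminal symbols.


Terminal symbols: a, b, c, d, e
Counting each: a (#1), b (#2), c (#3), d (#4), e (#5)
Total = 5

5


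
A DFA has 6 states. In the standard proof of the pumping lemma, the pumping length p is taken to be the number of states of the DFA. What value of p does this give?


Pumping lemma for regular languages (standard proof):
Take p = |Q|, the number of DFA states.
Any string of length >= |Q| passes through |Q|+1 states while reading its first |Q| symbols,
so by pigeonhole some state repeats, giving the loop that can be pumped.
Here |Q| = 6
Therefore the proof uses p = 6

6


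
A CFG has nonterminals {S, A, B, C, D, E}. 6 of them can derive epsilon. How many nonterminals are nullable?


Nonterminals: {S, A, B, C, D, E}
A nonterminal is nullable if it can derive epsilon
Counting nullable nonterminals: 6
Total nullable = 6

6


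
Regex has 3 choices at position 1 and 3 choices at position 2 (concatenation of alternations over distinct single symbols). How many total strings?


First group: 3 alternatives
Second group: 3 alternatives
Concatenation: each choice from group 1 pairs with each from group 2
Total = 3 x 3 = 9

9


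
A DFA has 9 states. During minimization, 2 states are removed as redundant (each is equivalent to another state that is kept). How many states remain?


Original DFA: 9 states
Redundant states removed: 2
Minimized states = original - removed
= 9 - 2
= 7

7


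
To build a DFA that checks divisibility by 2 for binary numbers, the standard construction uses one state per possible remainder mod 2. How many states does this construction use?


Divisibility by 2 is tracked via the remainder mod 2: 0, 1, ..., 1
The construction assigns one state to each remainder
Number of remainders = 2

2


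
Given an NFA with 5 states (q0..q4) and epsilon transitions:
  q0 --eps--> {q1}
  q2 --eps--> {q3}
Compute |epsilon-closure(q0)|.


Starting from q0
Initialize closure = {q0}
Follow epsilon from q0 -> add q1
Final closure: {q0, q1}
Size = 2

2


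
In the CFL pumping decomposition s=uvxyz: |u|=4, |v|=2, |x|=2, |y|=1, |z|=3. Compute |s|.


|s| = |u| + |v| + |x| + |y| + |z|
= 4 + 2 + 2 + 1 + 3
= 6 + 2 + 4
= 8 + 4
= 12

12


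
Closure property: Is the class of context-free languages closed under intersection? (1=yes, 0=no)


CFL closure properties:
  Closed under: union, concatenation, Kleene star
  NOT closed under: intersection, complement
Operation 'intersection' is in not-closed list -> No (not closed)

0


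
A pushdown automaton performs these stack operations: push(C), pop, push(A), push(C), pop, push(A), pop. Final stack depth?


Tracing stack operations:
  push(C) -> stack = [C], depth=1
  pop -> removed C, stack = [], depth=0
  push(A) -> stack = [A], depth=1
  push(C) -> stack = [A,C], depth=2
  pop -> removed C, stack = [A], depth=1
  push(A) -> stack = [A,A], depth=2
  pop -> removed A, stack = [A], depth=1
Final depth = 1

1


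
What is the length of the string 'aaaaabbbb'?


String: 'aaaaabbbb'
Counting characters:
  'a' appears 5 time(s)
  'b' appears 4 time(s)
Total length = 5 + 4 = 9

9


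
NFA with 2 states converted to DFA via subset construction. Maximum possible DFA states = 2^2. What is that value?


NFA has 2 states
Subset construction: each DFA state = subset of NFA states
Maximum subsets = 2^2
2^2 = 4

4


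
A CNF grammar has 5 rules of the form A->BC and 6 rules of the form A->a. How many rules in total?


CNF allows two rule forms:
  A -> BC (binary): 5 rules
  A -> a (terminal): 6 rules
Total = 5 + 6 = 11

11


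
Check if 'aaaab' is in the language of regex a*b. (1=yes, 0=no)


Pattern: a*b
String: 'aaaab'
Pattern requires: zero or more 'a's followed by exactly one 'b'
Found 4 leading 'a's
Remaining: 'b'
Remaining is exactly 'b' -> match
Result: 1

1


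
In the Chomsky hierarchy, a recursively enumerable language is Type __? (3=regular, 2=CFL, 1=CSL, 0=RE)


Chomsky hierarchy levels:
  Type 3: Regular (DFA/NFA/regex)
  Type 2: Context-free (PDA)
  Type 1: Context-sensitive
  Type 0: Recursively enumerable (TM)
'recursively enumerable' corresponds to Type 0

0


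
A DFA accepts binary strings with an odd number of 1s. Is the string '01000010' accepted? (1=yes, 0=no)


DFA has 2 states: q_even (start, accept=no) and q_odd
Processing string '01000010' character by character:
  Position 0: read '0', 1-count=0 -> q_even (no change)
  Position 1: read '1', 1-count=1 -> q_odd
  Position 2: read '0', 1-count=1 -> q_odd (no change)
  Position 3: read '0', 1-count=1 -> q_odd (no change)
  Position 4: read '0', 1-count=1 -> q_odd (no change)
  Position 5: read '0', 1-count=1 -> q_odd (no change)
  Position 6: read '1', 1-count=2 -> q_even
  Position 7: read '0', 1-count=2 -> q_even (no change)
Final state: q_even, total 1s = 2 (even); the DFA requires an odd count -> reject

0


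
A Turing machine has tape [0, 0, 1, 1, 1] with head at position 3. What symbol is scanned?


Tape: [0, 0, 1, 1, 1]
Positions: 0 1 2 3 4
Values:    0 0 1 1 1
Head at position 3
tape[3] = 1

1


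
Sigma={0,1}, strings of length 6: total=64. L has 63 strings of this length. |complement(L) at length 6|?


Alphabet: {0,1}
String length: 6
Total strings of length 6 = 2^6 = 64
Strings in L = 63
Complement = total - |L|
= 64 - 63
= 1

1


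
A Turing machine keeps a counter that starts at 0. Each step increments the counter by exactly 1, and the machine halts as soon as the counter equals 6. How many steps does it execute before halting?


Counter starts at 0. Counting sequence:
  Step 1: counter = 1
  Step 2: counter = 2
  Step 3: counter = 3
  Step 4: counter = 4
  Step 5: counter = 5
  Step 6: counter = 6
Counter reached 6 -> halt
Total steps = 6

6


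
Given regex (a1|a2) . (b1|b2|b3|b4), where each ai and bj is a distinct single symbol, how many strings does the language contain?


First group: 2 alternatives
Second group: 4 alternatives
Concatenation: each choice from group 1 pairs with each from group 2
Total = 2 x 4 = 8

8


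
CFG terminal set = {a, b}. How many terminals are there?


Terminal symbols: a, b
Counting each: a (#1), b (#2)
Total = 2

2


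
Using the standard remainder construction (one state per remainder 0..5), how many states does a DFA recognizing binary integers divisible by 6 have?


Divisibility by 6 is tracked via the remainder mod 6: 0, 1, ..., 5
The construction assigns one state to each remainder
Number of remainders = 6

6


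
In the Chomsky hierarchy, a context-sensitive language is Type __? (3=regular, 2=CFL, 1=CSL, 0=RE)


Chomsky hierarchy levels:
  Type 3: Regular (DFA/NFA/regex)
  Type 2: Context-free (PDA)
  Type 1: Context-sensitive
  Type 0: Recursively enumerable (TM)
'context-sensitive' corresponds to Type 1

1


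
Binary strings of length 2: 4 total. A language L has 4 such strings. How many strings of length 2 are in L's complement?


Alphabet: {0,1}
String length: 2
Total strings of length 2 = 2^2 = 4
Strings in L = 4
Complement = total - |L|
= 4 - 4
= 0

0


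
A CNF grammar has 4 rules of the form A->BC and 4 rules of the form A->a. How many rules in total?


CNF allows two rule forms:
  A -> BC (binary): 4 rules
  A -> a (terminal): 4 rules
Total = 4 + 4 = 8

8


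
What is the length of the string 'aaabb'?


String: 'aaabb'
Counting characters:
  'a' appears 3 time(s)
  'b' appears 2 time(s)
Total length = 3 + 2 = 5

5


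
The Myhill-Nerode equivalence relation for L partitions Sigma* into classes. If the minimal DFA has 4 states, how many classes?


Myhill-Nerode theorem:
Number of equivalence classes = number of states in minimal DFA
Minimal DFA states = 4
Therefore equivalence classes = 4

4


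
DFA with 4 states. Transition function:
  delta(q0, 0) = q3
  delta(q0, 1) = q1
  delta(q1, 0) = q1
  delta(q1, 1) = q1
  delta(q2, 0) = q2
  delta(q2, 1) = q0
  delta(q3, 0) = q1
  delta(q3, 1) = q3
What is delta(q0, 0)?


Looking up transition function:
delta(q0, 0) in the table
Row: q0, Column: 0
Result: q3

q3


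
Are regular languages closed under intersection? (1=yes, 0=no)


Regular languages are closed under:
- Union (DFA product construction)
- Intersection (DFA product construction)
- Complement (swap accept/reject states)
- Concatenation (NFA construction)
- Kleene star (NFA construction)
intersection is in this list
Therefore: closed

1


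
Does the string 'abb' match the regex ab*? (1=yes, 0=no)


Pattern: ab*
String: 'abb'
Pattern requires: exactly one 'a' followed by zero or more 'b's
First char is 'a' -> OK
Rest 'bb': all b's? Yes
Result: 1

1


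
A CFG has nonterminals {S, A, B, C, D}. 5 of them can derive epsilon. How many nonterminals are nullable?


Nonterminals: {S, A, B, C, D}
A nonterminal is nullable if it can derive epsilon
Counting nullable nonterminals: 5
Total nullable = 5

5


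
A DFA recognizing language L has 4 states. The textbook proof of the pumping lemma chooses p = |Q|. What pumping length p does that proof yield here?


Pumping lemma for regular languages (standard proof):
Take p = |Q|, the number of DFA states.
Any string of length >= |Q| passes through |Q|+1 states while reading its first |Q| symbols,
so by pigeonhole some state repeats, giving the loop that can be pumped.
Here |Q| = 4
Therefore the proof uses p = 4

4


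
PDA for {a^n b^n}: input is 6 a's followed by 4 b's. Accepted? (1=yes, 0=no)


Language requires equal numbers of a's and b's
PDA pushes for each 'a', pops for each 'b'
Number of a's = 6
Number of b's = 4
6 != 4 -> Reject

0


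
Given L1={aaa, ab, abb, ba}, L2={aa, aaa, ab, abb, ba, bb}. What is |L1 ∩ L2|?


L1 = {aaa, ab, abb, ba}
L2 = {aa, aaa, ab, abb, ba, bb}
Checking each string in L1 against L2:
  'aaa': in L2? Yes
  'ab': in L2? Yes
  'abb': in L2? Yes
  'ba': in L2? Yes
Intersection = {aaa, ab, abb, ba}
|L1 ∩ L2| = 4

4


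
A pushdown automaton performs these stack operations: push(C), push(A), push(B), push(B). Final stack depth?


Tracing stack operations:
  push(C) -> stack = [C], depth=1
  push(A) -> stack = [C,A], depth=2
  push(B) -> stack = [C,A,B], depth=3
  push(B) -> stack = [C,A,B,B], depth=4
Final depth = 4

4


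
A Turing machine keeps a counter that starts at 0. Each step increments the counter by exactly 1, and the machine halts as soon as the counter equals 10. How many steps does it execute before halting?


Counter starts at 0. Counting sequence:
  Step 1: counter = 1
  Step 2: counter = 2
  Step 3: counter = 3
  Step 4: counter = 4
  Step 5: counter = 5
  Step 6: counter = 6
  ...
  Step 10: counter = 10
Counter reached 10 -> halt
Total steps = 10

10


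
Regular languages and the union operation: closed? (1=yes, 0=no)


Regular languages are closed under all standard operations:
- Union: Yes (product construction)
- Intersection: Yes (product construction)
- Complement: Yes (swap accept/reject)
- Concatenation: Yes (NFA construction)
Operation: union -> Closed

1


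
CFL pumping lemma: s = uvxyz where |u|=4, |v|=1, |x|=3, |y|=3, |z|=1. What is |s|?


|s| = |u| + |v| + |x| + |y| + |z|
= 4 + 1 + 3 + 3 + 1
= 5 + 3 + 4
= 8 + 4
= 12

12


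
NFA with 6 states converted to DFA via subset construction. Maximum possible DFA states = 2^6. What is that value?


NFA has 6 states
Subset construction: each DFA state = subset of NFA states
Maximum subsets = 2^6
2^6 = 64

64


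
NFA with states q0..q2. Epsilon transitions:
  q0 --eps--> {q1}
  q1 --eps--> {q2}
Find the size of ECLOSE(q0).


Starting from q0
Initialize closure = {q0}
Follow epsilon from q0 -> add q1
Follow epsilon from q1 -> add q2
Final closure: {q0, q1, q2}
Size = 3

3


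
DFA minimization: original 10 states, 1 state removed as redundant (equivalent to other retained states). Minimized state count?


Original DFA: 10 states
Redundant states removed: 1
Minimized states = original - removed
= 10 - 1
= 9

9


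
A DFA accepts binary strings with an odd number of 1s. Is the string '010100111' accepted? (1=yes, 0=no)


DFA has 2 states: q_even (start, accept=no) and q_odd
Processing string '010100111' character by character:
  Position 0: read '0', 1-count=0 -> q_even (no change)
  Position 1: read '1', 1-count=1 -> q_odd
  Position 2: read '0', 1-count=1 -> q_odd (no change)
  Position 3: read '1', 1-count=2 -> q_even
  Position 4: read '0', 1-count=2 -> q_even (no change)
  Position 5: read '0', 1-count=2 -> q_even (no change)
  Position 6: read '1', 1-count=3 -> q_odd
  Position 7: read '1', 1-count=4 -> q_even
  Position 8: read '1', 1-count=5 -> q_odd
Final state: q_odd, total 1s = 5 (odd); the DFA requires an odd count -> accept

1


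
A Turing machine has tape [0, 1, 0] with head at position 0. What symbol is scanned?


Tape: [0, 1, 0]
Positions: 0 1 2
Values:    0 1 0
Head at position 0
tape[0] = 0

0


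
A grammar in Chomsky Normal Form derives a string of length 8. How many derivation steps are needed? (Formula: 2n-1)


Chomsky Normal Form derivation:
String length n = 8
Each step either:
  - Splits a nonterminal into two (n-1 such steps)
  - Converts a nonterminal to terminal (n such steps)
Total = (n-1) + n = 2n - 1
= 2(8) - 1
= 16 - 1
= 15

15


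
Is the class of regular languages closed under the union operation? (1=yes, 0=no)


Regular languages are closed under:
- Union (DFA product construction)
- Intersection (DFA product construction)
- Complement (swap accept/reject states)
- Concatenation (NFA construction)
- Kleene star (NFA construction)
union is in this list
Therefore: closed

1


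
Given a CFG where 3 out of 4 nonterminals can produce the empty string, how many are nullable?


Nonterminals: {S, A, B, C}
A nonterminal is nullable if it can derive epsilon
Counting nullable nonterminals: 3
Total nullable = 3

3


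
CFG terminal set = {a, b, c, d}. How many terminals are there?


Terminal symbols: a, b, c, d
Counting each: a (#1), b (#2), c (#3), d (#4)
Total = 4

4


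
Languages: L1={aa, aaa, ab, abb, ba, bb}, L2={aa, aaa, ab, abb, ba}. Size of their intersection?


L1 = {aa, aaa, ab, abb, ba, bb}
L2 = {aa, aaa, ab, abb, ba}
Checking each string in L1 against L2:
  'aa': in L2? Yes
  'aaa': in L2? Yes
  'ab': in L2? Yes
  'abb': in L2? Yes
  'ba': in L2? Yes
  'bb': in L2? No
Intersection = {aa, aaa, ab, abb, ba}
|L1 ∩ L2| = 5

5


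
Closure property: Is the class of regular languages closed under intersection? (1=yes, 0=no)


Regular languages are closed under all standard operations:
- Union: Yes (product construction)
- Intersection: Yes (product construction)
- Complement: Yes (swap accept/reject)
- Concatenation: Yes (NFA construction)
Operation: intersection -> Closed

1


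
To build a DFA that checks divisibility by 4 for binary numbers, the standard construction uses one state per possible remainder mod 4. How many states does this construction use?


Divisibility by 4 is tracked via the remainder mod 4: 0, 1, ..., 3
The construction assigns one state to each remainder
Number of remainders = 4

4


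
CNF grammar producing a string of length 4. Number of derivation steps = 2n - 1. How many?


Chomsky Normal Form derivation:
String length n = 4
Each step either:
  - Splits a nonterminal into two (n-1 such steps)
  - Converts a nonterminal to terminal (n such steps)
Total = (n-1) + n = 2n - 1
= 2(4) - 1
= 8 - 1
= 7

7


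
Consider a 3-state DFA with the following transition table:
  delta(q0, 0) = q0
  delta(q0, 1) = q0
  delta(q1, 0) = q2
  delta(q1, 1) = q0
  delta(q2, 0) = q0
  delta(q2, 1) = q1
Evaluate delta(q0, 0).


Looking up transition function:
delta(q0, 0) in the table
Row: q0, Column: 0
Result: q0

q0


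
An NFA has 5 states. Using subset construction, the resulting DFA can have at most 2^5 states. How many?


NFA has 5 states
Subset construction: each DFA state = subset of NFA states
Maximum subsets = 2^5
2^5 = 32

32


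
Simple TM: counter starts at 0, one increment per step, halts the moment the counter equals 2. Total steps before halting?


Counter starts at 0. Counting sequence:
  Step 1: counter = 1
  Step 2: counter = 2
Counter reached 2 -> halt
Total steps = 2

2


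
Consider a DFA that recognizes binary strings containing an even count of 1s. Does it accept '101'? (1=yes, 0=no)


DFA has 2 states: q_even (start, accept=yes) and q_odd
Processing string '101' character by character:
  Position 0: read '1', 1-count=1 -> q_odd
  Position 1: read '0', 1-count=1 -> q_odd (no change)
  Position 2: read '1', 1-count=2 -> q_even
Final state: q_even, total 1s = 2 (even); the DFA requires an even count -> accept

1


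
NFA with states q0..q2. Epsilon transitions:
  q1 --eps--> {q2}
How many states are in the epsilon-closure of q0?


Starting from q0
Initialize closure = {q0}
q0 has no outgoing epsilon transitions -> nothing to add
Final closure: {q0}
Size = 1

1


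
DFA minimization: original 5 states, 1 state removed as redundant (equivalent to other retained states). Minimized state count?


Original DFA: 5 states
Redundant states removed: 1
Minimized states = original - removed
= 5 - 1
= 4

4


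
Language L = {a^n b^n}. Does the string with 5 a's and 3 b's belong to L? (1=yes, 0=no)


Language requires equal numbers of a's and b's
PDA pushes for each 'a', pops for each 'b'
Number of a's = 5
Number of b's = 3
5 != 3 -> Reject

0


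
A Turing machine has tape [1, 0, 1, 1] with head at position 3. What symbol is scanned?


Tape: [1, 0, 1, 1]
Positions: 0 1 2 3
Values:    1 0 1 1
Head at position 3
tape[3] = 1

1


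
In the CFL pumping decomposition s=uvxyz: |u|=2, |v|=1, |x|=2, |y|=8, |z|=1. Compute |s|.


|s| = |u| + |v| + |x| + |y| + |z|
= 2 + 1 + 2 + 8 + 1
= 3 + 2 + 9
= 5 + 9
= 14

14


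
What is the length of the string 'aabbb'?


String: 'aabbb'
Counting characters:
  'a' appears 2 time(s)
  'b' appears 3 time(s)
Total length = 2 + 3 = 5

5


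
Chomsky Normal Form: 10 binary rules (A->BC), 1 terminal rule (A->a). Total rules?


CNF allows two rule forms:
  A -> BC (binary): 10 rules
  A -> a (terminal): 1 rule
Total = 10 + 1 = 11

11


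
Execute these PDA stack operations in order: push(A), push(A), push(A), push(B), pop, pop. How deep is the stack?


Tracing stack operations:
  push(A) -> stack = [A], depth=1
  push(A) -> stack = [A,A], depth=2
  push(A) -> stack = [A,A,A], depth=3
  push(B) -> stack = [A,A,A,B], depth=4
  pop -> removed B, stack = [A,A,A], depth=3
  pop -> removed A, stack = [A,A], depth=2
Final depth = 2

2


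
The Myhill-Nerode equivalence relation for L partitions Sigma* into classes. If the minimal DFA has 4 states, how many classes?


Myhill-Nerode theorem:
Number of equivalence classes = number of states in minimal DFA
Minimal DFA states = 4
Therefore equivalence classes = 4

4


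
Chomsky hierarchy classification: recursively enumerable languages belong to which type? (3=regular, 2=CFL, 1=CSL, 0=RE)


Chomsky hierarchy levels:
  Type 3: Regular (DFA/NFA/regex)
  Type 2: Context-free (PDA)
  Type 1: Context-sensitive
  Type 0: Recursively enumerable (TM)
'recursively enumerable' corresponds to Type 0

0


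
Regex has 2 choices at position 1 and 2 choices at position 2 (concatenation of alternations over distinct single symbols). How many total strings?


First group: 2 alternatives
Second group: 2 alternatives
Concatenation: each choice from group 1 pairs with each from group 2
Total = 2 x 2 = 4

4


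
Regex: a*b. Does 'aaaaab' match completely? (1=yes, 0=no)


Pattern: a*b
String: 'aaaaab'
Pattern requires: zero or more 'a's followed by exactly one 'b'
Found 5 leading 'a's
Remaining: 'b'
Remaining is exactly 'b' -> match
Result: 1

1


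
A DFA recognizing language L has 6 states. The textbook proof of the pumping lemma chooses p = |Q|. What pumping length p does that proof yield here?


Pumping lemma for regular languages (standard proof):
Take p = |Q|, the number of DFA states.
Any string of length >= |Q| passes through |Q|+1 states while reading its first |Q| symbols,
so by pigeonhole some state repeats, giving the loop that can be pumped.
Here |Q| = 6
Therefore the proof uses p = 6

6


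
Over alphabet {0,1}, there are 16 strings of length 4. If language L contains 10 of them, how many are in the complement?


Alphabet: {0,1}
String length: 4
Total strings of length 4 = 2^4 = 16
Strings in L = 10
Complement = total - |L|
= 16 - 10
= 6

6


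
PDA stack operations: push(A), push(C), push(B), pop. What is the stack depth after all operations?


Tracing stack operations:
  push(A) -> stack = [A], depth=1
  push(C) -> stack = [A,C], depth=2
  push(B) -> stack = [A,C,B], depth=3
  pop -> removed B, stack = [A,C], depth=2
Final depth = 2

2


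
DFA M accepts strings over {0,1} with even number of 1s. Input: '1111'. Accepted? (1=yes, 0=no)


DFA has 2 states: q_even (start, accept=yes) and q_odd
Processing string '1111' character by character:
  Position 0: read '1', 1-count=1 -> q_odd
  Position 1: read '1', 1-count=2 -> q_even
  Position 2: read '1', 1-count=3 -> q_odd
  Position 3: read '1', 1-count=4 -> q_even
Final state: q_even, total 1s = 4 (even); the DFA requires an even count -> accept

1


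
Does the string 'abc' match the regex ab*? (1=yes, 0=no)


Pattern: ab*
String: 'abc'
Pattern requires: exactly one 'a' followed by zero or more 'b's
First char is 'a' -> OK
Rest 'bc': all b's? No
Result: 0

0


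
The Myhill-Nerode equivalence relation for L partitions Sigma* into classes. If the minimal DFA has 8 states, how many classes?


Myhill-Nerode theorem:
Number of equivalence classes = number of states in minimal DFA
Minimal DFA states = 8
Therefore equivalence classes = 8

8


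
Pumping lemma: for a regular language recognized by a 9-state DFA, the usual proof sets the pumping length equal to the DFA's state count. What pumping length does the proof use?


Pumping lemma for regular languages (standard proof):
Take p = |Q|, the number of DFA states.
Any string of length >= |Q| passes through |Q|+1 states while reading its first |Q| symbols,
so by pigeonhole some state repeats, giving the loop that can be pumped.
Here |Q| = 9
Therefore the proof uses p = 9

9


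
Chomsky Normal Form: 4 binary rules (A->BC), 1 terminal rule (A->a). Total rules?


CNF allows two rule forms:
  A -> BC (binary): 4 rules
  A -> a (terminal): 1 rule
Total = 4 + 1 = 5

5


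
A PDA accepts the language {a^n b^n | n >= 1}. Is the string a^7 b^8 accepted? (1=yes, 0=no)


Language requires equal numbers of a's and b's
PDA pushes for each 'a', pops for each 'b'
Number of a's = 7
Number of b's = 8
7 != 8 -> Reject

0


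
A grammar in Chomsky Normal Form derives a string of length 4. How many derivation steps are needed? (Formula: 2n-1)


Chomsky Normal Form derivation:
String length n = 4
Each step either:
  - Splits a nonterminal into two (n-1 such steps)
  - Converts a nonterminal to terminal (n such steps)
Total = (n-1) + n = 2n - 1
= 2(4) - 1
= 8 - 1
= 7

7


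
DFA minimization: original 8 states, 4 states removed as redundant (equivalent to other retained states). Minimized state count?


Original DFA: 8 states
Redundant states removed: 4
Minimized states = original - removed
= 8 - 4
= 4

4


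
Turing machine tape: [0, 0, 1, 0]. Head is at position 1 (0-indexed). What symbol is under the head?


Tape: [0, 0, 1, 0]
Positions: 0 1 2 3
Values:    0 0 1 0
Head at position 1
tape[1] = 0

0


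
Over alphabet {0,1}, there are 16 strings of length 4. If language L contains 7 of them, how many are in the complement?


Alphabet: {0,1}
String length: 4
Total strings of length 4 = 2^4 = 16
Strings in L = 7
Complement = total - |L|
= 16 - 7
= 9

9


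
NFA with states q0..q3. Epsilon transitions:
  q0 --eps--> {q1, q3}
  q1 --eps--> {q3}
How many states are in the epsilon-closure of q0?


Starting from q0
Initialize closure = {q0}
Follow epsilon from q0 -> add q1
Follow epsilon from q0 -> add q3
Final closure: {q0, q1, q3}
Size = 3

3


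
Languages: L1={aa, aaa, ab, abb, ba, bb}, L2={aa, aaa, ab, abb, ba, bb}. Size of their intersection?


L1 = {aa, aaa, ab, abb, ba, bb}
L2 = {aa, aaa, ab, abb, ba, bb}
Checking each string in L1 against L2:
  'aa': in L2? Yes
  'aaa': in L2? Yes
  'ab': in L2? Yes
  'abb': in L2? Yes
  'ba': in L2? Yes
  'bb': in L2? Yes
Intersection = {aa, aaa, ab, abb, ba, bb}
|L1 ∩ L2| = 6

6


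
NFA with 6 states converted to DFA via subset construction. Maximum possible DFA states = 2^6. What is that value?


NFA has 6 states
Subset construction: each DFA state = subset of NFA states
Maximum subsets = 2^6
2^6 = 64

64


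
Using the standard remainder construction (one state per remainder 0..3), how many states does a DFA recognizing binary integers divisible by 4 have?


Divisibility by 4 is tracked via the remainder mod 4: 0, 1, ..., 3
The construction assigns one state to each remainder
Number of remainders = 4

4


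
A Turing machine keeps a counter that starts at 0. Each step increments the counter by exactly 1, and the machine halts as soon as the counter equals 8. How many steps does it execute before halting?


Counter starts at 0. Counting sequence:
  Step 1: counter = 1
  Step 2: counter = 2
  Step 3: counter = 3
  Step 4: counter = 4
  Step 5: counter = 5
  Step 6: counter = 6
  Step 7: counter = 7
  Step 8: counter = 8
Counter reached 8 -> halt
Total steps = 8

8


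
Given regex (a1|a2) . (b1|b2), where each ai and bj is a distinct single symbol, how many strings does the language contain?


First group: 2 alternatives
Second group: 2 alternatives
Concatenation: each choice from group 1 pairs with each from group 2
Total = 2 x 2 = 4

4


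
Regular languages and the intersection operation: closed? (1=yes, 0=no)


Regular languages are closed under all standard operations:
- Union: Yes (product construction)
- Intersection: Yes (product construction)
- Complement: Yes (swap accept/reject)
- Concatenation: Yes (NFA construction)
Operation: intersection -> Closed

1


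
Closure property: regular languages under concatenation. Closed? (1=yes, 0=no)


Regular languages are closed under:
- Union (DFA product construction)
- Intersection (DFA product construction)
- Complement (swap accept/reject states)
- Concatenation (NFA construction)
- Kleene star (NFA construction)
concatenation is in this list
Therefore: closed

1
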